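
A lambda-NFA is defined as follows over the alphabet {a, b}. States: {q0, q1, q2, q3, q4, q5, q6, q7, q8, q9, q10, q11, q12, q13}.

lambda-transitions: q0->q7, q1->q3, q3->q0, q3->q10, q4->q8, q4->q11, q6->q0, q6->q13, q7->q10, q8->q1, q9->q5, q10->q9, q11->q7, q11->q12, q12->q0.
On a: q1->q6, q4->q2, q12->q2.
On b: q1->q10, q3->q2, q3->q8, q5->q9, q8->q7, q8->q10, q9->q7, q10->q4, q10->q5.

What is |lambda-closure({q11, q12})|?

Start with {q11, q12}.
From q11 via lambda: add q7.
From q12 via lambda: add q0.
From q7 via lambda: add q10.
From q10 via lambda: add q9.
From q9 via lambda: add q5.
lambda-closure = {q0, q5, q7, q9, q10, q11, q12}, which has 7 states.

7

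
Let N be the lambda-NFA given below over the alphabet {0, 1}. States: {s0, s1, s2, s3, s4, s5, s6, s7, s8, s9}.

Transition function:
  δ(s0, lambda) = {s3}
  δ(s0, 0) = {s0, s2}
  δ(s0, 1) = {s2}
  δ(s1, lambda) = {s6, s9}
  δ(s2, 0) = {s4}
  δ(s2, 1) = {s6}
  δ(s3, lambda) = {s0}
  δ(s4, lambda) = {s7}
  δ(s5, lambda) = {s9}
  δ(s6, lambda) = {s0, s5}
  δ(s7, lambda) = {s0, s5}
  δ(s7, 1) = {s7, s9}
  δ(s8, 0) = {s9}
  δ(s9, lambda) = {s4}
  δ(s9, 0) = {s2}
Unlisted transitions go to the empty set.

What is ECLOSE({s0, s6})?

Start with {s0, s6}.
From s0 via lambda: add s3.
From s6 via lambda: add s5.
From s5 via lambda: add s9.
From s9 via lambda: add s4.
From s4 via lambda: add s7.
No new states can be added; the closed set is {s0, s3, s4, s5, s6, s7, s9}.

{s0, s3, s4, s5, s6, s7, s9}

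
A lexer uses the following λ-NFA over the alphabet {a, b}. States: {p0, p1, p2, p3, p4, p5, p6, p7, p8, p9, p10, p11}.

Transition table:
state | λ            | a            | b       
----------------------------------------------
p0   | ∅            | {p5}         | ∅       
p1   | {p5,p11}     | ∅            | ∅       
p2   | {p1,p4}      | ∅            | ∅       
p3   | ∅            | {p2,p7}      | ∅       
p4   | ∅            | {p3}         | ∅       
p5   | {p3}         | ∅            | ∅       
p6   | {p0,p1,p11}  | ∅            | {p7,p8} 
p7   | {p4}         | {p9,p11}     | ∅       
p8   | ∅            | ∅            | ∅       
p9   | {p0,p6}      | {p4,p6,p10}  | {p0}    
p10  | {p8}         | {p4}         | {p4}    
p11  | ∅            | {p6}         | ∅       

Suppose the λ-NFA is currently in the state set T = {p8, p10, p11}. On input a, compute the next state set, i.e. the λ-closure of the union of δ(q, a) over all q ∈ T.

{p0, p1, p3, p4, p5, p6, p11}

p10 on a → {p4}.
p11 on a → {p6}.
No a-transition from p8.
Union after reading a: {p4, p6}.
Now take the λ-closure:
From p6 via λ: add p0, p1, p11.
From p1 via λ: add p5.
From p5 via λ: add p3.
No new states can be added; the closed set is {p0, p1, p3, p4, p5, p6, p11}.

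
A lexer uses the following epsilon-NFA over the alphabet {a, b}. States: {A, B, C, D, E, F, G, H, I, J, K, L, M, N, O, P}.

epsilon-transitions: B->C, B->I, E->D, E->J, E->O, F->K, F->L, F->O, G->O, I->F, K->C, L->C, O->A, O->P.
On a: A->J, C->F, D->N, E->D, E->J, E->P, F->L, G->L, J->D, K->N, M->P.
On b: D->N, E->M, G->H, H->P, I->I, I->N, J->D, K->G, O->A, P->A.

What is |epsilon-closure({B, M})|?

10

Start with {B, M}.
From B via epsilon: add C, I.
From I via epsilon: add F.
From F via epsilon: add K, L, O.
From O via epsilon: add A, P.
epsilon-closure = {A, B, C, F, I, K, L, M, O, P}, which has 10 states.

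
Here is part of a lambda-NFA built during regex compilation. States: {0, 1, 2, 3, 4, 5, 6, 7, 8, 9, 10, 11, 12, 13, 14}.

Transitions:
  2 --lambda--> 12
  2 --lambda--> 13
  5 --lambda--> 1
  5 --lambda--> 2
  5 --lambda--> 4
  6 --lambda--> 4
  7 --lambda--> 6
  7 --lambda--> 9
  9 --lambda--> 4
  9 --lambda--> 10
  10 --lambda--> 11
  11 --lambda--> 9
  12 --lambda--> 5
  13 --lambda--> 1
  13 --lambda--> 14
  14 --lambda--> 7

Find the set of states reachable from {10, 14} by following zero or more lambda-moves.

{4, 6, 7, 9, 10, 11, 14}

Start with {10, 14}.
From 10 via lambda: add 11.
From 14 via lambda: add 7.
From 7 via lambda: add 6, 9.
From 6 via lambda: add 4.
No new states can be added; the closed set is {4, 6, 7, 9, 10, 11, 14}.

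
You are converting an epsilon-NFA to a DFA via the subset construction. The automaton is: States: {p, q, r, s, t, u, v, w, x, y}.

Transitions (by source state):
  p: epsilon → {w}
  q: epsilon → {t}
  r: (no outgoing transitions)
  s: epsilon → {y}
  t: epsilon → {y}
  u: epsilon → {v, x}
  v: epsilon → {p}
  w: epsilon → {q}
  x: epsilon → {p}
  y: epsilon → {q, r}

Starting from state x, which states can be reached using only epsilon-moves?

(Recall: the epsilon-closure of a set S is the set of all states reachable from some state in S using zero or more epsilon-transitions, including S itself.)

{p, q, r, t, w, x, y}

Start with {x}.
From x via epsilon: add p.
From p via epsilon: add w.
From w via epsilon: add q.
From q via epsilon: add t.
From t via epsilon: add y.
From y via epsilon: add r.
No new states can be added; the closed set is {p, q, r, t, w, x, y}.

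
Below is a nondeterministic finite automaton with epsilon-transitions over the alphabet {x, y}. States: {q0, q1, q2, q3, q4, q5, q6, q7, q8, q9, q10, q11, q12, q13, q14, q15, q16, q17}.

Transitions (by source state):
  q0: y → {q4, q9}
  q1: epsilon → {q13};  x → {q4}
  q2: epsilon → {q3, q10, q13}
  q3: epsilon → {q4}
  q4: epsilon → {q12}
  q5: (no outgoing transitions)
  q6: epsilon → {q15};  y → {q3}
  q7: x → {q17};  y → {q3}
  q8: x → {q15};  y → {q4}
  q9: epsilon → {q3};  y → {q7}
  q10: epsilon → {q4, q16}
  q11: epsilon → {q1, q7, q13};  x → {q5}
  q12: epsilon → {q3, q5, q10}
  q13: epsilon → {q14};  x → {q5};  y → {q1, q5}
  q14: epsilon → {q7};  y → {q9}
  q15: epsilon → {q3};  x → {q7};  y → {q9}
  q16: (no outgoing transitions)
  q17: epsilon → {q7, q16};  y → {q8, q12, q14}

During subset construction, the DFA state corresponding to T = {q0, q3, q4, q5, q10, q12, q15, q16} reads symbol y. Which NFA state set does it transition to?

{q3, q4, q5, q9, q10, q12, q16}

q0 on y → {q4, q9}.
q15 on y → {q9}.
No y-transition from q3, q4, q5, q10, q12, q16.
Union after reading y: {q4, q9}.
Now take the epsilon-closure:
From q4 via epsilon: add q12.
From q9 via epsilon: add q3.
From q12 via epsilon: add q5, q10.
From q10 via epsilon: add q16.
No new states can be added; the closed set is {q3, q4, q5, q9, q10, q12, q16}.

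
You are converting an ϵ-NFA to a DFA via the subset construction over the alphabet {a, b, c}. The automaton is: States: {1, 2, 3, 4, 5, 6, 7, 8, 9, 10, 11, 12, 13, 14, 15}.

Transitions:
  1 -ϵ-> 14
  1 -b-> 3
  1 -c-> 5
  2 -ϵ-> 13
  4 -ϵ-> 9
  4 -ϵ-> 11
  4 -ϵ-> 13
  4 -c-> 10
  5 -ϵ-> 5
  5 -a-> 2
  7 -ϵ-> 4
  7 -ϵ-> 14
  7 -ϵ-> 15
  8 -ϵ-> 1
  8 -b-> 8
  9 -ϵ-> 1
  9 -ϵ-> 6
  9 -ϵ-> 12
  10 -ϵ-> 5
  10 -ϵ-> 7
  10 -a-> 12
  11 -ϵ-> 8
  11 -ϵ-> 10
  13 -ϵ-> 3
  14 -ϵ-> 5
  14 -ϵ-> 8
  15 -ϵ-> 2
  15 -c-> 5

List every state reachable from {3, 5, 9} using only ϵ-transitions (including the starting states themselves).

{1, 3, 5, 6, 8, 9, 12, 14}

Start with {3, 5, 9}.
From 9 via ϵ: add 1, 6, 12.
From 1 via ϵ: add 14.
From 14 via ϵ: add 8.
No new states can be added; the closed set is {1, 3, 5, 6, 8, 9, 12, 14}.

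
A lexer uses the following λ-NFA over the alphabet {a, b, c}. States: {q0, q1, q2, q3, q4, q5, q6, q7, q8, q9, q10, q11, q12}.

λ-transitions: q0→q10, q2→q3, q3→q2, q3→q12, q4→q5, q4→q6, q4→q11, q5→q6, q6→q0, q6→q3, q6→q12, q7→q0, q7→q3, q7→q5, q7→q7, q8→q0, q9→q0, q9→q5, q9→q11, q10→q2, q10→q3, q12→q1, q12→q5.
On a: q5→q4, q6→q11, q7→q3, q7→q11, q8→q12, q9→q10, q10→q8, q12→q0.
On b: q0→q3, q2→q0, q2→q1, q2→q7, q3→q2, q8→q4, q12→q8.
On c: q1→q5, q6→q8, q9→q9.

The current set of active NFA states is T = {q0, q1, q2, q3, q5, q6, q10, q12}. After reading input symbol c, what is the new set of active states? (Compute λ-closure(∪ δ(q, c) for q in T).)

q1 on c → {q5}.
q6 on c → {q8}.
No c-transition from q0, q2, q3, q5, q10, q12.
Union after reading c: {q5, q8}.
Now take the λ-closure:
From q5 via λ: add q6.
From q8 via λ: add q0.
From q0 via λ: add q10.
From q6 via λ: add q3, q12.
From q3 via λ: add q2.
From q12 via λ: add q1.
No new states can be added; the closed set is {q0, q1, q2, q3, q5, q6, q8, q10, q12}.

{q0, q1, q2, q3, q5, q6, q8, q10, q12}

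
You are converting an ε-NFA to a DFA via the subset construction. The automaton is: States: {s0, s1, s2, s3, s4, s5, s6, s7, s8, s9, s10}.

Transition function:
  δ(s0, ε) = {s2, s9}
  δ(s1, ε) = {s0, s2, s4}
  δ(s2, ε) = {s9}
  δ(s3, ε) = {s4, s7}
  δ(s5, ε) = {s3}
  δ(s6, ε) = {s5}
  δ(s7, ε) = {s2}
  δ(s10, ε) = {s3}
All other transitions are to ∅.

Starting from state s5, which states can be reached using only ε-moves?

{s2, s3, s4, s5, s7, s9}

Start with {s5}.
From s5 via ε: add s3.
From s3 via ε: add s4, s7.
From s7 via ε: add s2.
From s2 via ε: add s9.
No new states can be added; the closed set is {s2, s3, s4, s5, s7, s9}.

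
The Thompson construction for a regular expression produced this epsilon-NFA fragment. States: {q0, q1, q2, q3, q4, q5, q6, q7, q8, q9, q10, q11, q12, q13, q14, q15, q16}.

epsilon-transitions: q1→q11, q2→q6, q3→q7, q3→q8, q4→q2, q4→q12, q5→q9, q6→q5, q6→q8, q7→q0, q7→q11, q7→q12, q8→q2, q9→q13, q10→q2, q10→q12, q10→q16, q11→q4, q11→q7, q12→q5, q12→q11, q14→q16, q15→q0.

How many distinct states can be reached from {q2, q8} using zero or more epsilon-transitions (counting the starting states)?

Start with {q2, q8}.
From q2 via epsilon: add q6.
From q6 via epsilon: add q5.
From q5 via epsilon: add q9.
From q9 via epsilon: add q13.
epsilon-closure = {q2, q5, q6, q8, q9, q13}, which has 6 states.

6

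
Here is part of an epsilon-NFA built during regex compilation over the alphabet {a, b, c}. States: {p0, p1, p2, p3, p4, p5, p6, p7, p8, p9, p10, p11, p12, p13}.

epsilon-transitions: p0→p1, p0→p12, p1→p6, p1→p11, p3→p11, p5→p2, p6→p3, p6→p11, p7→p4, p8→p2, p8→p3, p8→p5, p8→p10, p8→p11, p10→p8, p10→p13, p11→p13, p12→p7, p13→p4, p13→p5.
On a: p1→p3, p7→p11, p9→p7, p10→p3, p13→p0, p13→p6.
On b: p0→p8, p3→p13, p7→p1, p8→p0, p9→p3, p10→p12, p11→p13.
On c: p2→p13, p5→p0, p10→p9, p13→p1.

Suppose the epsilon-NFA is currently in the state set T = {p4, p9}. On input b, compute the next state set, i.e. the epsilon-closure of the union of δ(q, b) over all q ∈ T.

p9 on b → {p3}.
No b-transition from p4.
Union after reading b: {p3}.
Now take the epsilon-closure:
From p3 via epsilon: add p11.
From p11 via epsilon: add p13.
From p13 via epsilon: add p4, p5.
From p5 via epsilon: add p2.
No new states can be added; the closed set is {p2, p3, p4, p5, p11, p13}.

{p2, p3, p4, p5, p11, p13}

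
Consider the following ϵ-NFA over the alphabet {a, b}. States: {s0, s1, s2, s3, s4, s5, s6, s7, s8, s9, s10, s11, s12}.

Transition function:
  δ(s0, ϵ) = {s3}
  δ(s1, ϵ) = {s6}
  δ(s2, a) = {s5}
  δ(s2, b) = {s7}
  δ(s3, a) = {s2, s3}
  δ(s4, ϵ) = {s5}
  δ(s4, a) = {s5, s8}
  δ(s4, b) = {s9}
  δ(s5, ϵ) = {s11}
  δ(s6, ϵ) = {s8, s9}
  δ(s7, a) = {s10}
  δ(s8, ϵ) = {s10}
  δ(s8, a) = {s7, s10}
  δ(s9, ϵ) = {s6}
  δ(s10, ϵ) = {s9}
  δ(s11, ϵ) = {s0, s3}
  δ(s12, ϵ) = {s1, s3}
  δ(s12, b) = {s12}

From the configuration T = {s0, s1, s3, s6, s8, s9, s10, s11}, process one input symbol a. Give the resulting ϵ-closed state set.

s3 on a → {s2, s3}.
s8 on a → {s7, s10}.
No a-transition from s0, s1, s6, s9, s10, s11.
Union after reading a: {s2, s3, s7, s10}.
Now take the ϵ-closure:
From s10 via ϵ: add s9.
From s9 via ϵ: add s6.
From s6 via ϵ: add s8.
No new states can be added; the closed set is {s2, s3, s6, s7, s8, s9, s10}.

{s2, s3, s6, s7, s8, s9, s10}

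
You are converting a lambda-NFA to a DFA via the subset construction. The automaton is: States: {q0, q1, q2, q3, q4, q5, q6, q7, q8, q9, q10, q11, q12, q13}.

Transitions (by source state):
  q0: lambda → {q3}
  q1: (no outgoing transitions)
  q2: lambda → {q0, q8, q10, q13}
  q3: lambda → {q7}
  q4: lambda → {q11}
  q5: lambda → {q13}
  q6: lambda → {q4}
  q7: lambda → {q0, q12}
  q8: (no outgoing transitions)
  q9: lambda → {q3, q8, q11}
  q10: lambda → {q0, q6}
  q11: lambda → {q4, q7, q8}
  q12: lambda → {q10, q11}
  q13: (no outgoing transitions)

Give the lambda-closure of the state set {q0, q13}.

Start with {q0, q13}.
From q0 via lambda: add q3.
From q3 via lambda: add q7.
From q7 via lambda: add q12.
From q12 via lambda: add q10, q11.
From q10 via lambda: add q6.
From q11 via lambda: add q4, q8.
No new states can be added; the closed set is {q0, q3, q4, q6, q7, q8, q10, q11, q12, q13}.

{q0, q3, q4, q6, q7, q8, q10, q11, q12, q13}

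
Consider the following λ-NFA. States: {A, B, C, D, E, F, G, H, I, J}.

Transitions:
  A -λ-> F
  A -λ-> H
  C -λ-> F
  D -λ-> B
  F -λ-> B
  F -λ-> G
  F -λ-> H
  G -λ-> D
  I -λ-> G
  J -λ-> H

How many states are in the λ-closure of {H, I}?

Start with {H, I}.
From I via λ: add G.
From G via λ: add D.
From D via λ: add B.
λ-closure = {B, D, G, H, I}, which has 5 states.

5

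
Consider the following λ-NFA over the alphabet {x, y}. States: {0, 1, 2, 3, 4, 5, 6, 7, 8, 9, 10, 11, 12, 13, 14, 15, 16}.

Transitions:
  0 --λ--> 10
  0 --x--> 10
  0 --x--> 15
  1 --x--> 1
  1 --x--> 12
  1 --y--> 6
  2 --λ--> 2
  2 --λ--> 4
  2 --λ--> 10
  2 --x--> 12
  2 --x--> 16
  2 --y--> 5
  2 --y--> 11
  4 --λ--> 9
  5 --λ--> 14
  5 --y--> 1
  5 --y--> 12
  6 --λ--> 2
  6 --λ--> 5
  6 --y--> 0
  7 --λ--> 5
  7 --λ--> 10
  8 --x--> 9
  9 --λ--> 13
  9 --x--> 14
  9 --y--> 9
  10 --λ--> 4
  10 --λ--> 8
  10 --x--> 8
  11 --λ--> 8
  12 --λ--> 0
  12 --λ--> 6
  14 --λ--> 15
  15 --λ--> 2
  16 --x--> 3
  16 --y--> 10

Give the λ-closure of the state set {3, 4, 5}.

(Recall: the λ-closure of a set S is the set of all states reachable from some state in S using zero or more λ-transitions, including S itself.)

Start with {3, 4, 5}.
From 4 via λ: add 9.
From 5 via λ: add 14.
From 9 via λ: add 13.
From 14 via λ: add 15.
From 15 via λ: add 2.
From 2 via λ: add 10.
From 10 via λ: add 8.
No new states can be added; the closed set is {2, 3, 4, 5, 8, 9, 10, 13, 14, 15}.

{2, 3, 4, 5, 8, 9, 10, 13, 14, 15}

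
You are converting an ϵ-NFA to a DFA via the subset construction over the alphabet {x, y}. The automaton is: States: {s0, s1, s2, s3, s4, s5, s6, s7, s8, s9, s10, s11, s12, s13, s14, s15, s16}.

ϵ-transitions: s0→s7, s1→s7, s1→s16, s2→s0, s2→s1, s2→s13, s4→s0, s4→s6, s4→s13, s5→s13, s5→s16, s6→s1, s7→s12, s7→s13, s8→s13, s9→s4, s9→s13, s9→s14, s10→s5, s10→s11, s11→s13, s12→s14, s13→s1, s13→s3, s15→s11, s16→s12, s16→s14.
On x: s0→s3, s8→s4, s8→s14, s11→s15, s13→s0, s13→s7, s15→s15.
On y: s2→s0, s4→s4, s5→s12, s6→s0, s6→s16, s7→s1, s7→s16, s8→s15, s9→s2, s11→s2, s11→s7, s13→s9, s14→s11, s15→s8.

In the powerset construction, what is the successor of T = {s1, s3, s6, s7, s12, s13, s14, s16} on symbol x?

{s0, s1, s3, s7, s12, s13, s14, s16}

s13 on x → {s0, s7}.
No x-transition from s1, s3, s6, s7, s12, s14, s16.
Union after reading x: {s0, s7}.
Now take the ϵ-closure:
From s7 via ϵ: add s12, s13.
From s12 via ϵ: add s14.
From s13 via ϵ: add s1, s3.
From s1 via ϵ: add s16.
No new states can be added; the closed set is {s0, s1, s3, s7, s12, s13, s14, s16}.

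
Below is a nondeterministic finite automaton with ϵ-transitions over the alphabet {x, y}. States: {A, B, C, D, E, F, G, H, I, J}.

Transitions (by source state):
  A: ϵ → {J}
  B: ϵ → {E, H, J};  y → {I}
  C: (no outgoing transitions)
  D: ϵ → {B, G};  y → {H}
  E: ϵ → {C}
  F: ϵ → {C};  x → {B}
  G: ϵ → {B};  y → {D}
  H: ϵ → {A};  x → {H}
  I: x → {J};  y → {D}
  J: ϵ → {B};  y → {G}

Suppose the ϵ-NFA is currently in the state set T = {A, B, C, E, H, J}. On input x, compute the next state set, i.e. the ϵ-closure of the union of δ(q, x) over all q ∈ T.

H on x → {H}.
No x-transition from A, B, C, E, J.
Union after reading x: {H}.
Now take the ϵ-closure:
From H via ϵ: add A.
From A via ϵ: add J.
From J via ϵ: add B.
From B via ϵ: add E.
From E via ϵ: add C.
No new states can be added; the closed set is {A, B, C, E, H, J}.

{A, B, C, E, H, J}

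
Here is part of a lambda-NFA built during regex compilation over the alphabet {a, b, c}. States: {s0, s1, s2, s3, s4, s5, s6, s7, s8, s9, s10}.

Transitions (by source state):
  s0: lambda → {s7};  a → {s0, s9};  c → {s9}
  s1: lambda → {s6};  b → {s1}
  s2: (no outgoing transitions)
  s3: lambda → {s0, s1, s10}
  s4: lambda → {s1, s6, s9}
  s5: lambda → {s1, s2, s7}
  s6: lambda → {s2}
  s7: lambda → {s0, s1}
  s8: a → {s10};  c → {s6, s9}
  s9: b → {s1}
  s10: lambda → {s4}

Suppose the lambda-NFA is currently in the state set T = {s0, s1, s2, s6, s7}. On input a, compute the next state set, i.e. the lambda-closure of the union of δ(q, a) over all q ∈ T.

s0 on a → {s0, s9}.
No a-transition from s1, s2, s6, s7.
Union after reading a: {s0, s9}.
Now take the lambda-closure:
From s0 via lambda: add s7.
From s7 via lambda: add s1.
From s1 via lambda: add s6.
From s6 via lambda: add s2.
No new states can be added; the closed set is {s0, s1, s2, s6, s7, s9}.

{s0, s1, s2, s6, s7, s9}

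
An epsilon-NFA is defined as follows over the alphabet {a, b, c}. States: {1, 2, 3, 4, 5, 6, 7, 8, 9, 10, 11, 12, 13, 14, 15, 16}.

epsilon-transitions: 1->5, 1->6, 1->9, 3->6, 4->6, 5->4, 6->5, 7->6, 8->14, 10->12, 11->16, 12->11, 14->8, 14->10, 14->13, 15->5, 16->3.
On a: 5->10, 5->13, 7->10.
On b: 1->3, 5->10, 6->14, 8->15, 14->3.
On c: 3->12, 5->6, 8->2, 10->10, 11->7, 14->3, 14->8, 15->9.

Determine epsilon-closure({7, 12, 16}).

Start with {7, 12, 16}.
From 7 via epsilon: add 6.
From 12 via epsilon: add 11.
From 16 via epsilon: add 3.
From 6 via epsilon: add 5.
From 5 via epsilon: add 4.
No new states can be added; the closed set is {3, 4, 5, 6, 7, 11, 12, 16}.

{3, 4, 5, 6, 7, 11, 12, 16}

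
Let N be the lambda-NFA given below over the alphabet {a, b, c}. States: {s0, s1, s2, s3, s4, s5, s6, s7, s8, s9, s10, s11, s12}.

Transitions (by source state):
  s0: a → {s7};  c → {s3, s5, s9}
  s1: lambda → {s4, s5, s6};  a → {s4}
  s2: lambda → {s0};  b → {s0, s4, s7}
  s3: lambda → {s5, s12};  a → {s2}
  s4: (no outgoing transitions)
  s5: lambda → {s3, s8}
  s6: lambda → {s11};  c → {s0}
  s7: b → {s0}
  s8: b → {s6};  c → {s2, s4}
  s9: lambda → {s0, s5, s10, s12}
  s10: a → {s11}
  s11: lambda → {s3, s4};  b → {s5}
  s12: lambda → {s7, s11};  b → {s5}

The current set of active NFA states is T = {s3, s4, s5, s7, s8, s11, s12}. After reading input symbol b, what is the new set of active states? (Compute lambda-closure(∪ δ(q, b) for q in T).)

s7 on b → {s0}.
s8 on b → {s6}.
s11 on b → {s5}.
s12 on b → {s5}.
No b-transition from s3, s4, s5.
Union after reading b: {s0, s5, s6}.
Now take the lambda-closure:
From s5 via lambda: add s3, s8.
From s6 via lambda: add s11.
From s3 via lambda: add s12.
From s11 via lambda: add s4.
From s12 via lambda: add s7.
No new states can be added; the closed set is {s0, s3, s4, s5, s6, s7, s8, s11, s12}.

{s0, s3, s4, s5, s6, s7, s8, s11, s12}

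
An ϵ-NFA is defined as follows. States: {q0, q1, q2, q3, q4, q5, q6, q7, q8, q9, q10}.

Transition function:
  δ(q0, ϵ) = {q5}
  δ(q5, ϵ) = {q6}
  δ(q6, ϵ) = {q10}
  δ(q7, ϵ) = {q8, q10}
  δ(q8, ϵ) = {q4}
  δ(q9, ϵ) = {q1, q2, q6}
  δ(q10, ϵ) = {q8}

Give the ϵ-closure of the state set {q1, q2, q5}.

{q1, q2, q4, q5, q6, q8, q10}

Start with {q1, q2, q5}.
From q5 via ϵ: add q6.
From q6 via ϵ: add q10.
From q10 via ϵ: add q8.
From q8 via ϵ: add q4.
No new states can be added; the closed set is {q1, q2, q4, q5, q6, q8, q10}.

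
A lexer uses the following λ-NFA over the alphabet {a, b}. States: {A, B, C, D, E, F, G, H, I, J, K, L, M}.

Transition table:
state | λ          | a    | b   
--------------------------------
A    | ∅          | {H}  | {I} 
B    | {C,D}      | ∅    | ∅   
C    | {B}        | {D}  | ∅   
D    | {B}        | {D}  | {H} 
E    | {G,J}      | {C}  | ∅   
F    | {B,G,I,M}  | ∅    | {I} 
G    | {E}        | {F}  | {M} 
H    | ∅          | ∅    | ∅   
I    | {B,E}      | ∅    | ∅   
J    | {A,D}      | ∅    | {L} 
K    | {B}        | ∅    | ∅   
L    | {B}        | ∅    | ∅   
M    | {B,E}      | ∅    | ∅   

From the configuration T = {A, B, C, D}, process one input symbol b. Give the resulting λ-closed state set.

A on b → {I}.
D on b → {H}.
No b-transition from B, C.
Union after reading b: {H, I}.
Now take the λ-closure:
From I via λ: add B, E.
From B via λ: add C, D.
From E via λ: add G, J.
From J via λ: add A.
No new states can be added; the closed set is {A, B, C, D, E, G, H, I, J}.

{A, B, C, D, E, G, H, I, J}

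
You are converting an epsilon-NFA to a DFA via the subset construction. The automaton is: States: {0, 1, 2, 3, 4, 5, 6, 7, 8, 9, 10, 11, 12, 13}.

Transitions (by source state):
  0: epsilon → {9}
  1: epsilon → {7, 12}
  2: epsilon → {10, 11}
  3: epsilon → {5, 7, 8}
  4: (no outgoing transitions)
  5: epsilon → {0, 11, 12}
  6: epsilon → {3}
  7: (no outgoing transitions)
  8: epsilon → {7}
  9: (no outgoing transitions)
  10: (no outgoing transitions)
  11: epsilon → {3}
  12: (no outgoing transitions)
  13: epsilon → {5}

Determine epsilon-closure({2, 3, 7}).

{0, 2, 3, 5, 7, 8, 9, 10, 11, 12}

Start with {2, 3, 7}.
From 2 via epsilon: add 10, 11.
From 3 via epsilon: add 5, 8.
From 5 via epsilon: add 0, 12.
From 0 via epsilon: add 9.
No new states can be added; the closed set is {0, 2, 3, 5, 7, 8, 9, 10, 11, 12}.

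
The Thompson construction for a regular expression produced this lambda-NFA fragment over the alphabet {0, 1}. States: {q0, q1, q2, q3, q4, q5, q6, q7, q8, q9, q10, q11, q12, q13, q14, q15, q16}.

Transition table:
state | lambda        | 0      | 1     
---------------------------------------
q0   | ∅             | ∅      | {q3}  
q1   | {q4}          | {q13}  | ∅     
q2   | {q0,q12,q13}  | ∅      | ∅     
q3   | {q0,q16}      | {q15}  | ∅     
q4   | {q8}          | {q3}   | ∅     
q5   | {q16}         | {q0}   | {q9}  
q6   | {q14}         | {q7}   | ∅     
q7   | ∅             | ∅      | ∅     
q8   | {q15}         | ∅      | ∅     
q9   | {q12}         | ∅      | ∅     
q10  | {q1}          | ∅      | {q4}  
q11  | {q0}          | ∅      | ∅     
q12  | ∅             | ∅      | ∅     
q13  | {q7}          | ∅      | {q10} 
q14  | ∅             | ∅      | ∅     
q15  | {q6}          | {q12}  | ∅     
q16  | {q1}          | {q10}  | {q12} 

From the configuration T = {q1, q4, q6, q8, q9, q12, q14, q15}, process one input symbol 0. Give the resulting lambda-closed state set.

{q0, q1, q3, q4, q6, q7, q8, q12, q13, q14, q15, q16}

q1 on 0 → {q13}.
q4 on 0 → {q3}.
q6 on 0 → {q7}.
q15 on 0 → {q12}.
No 0-transition from q8, q9, q12, q14.
Union after reading 0: {q3, q7, q12, q13}.
Now take the lambda-closure:
From q3 via lambda: add q0, q16.
From q16 via lambda: add q1.
From q1 via lambda: add q4.
From q4 via lambda: add q8.
From q8 via lambda: add q15.
From q15 via lambda: add q6.
From q6 via lambda: add q14.
No new states can be added; the closed set is {q0, q1, q3, q4, q6, q7, q8, q12, q13, q14, q15, q16}.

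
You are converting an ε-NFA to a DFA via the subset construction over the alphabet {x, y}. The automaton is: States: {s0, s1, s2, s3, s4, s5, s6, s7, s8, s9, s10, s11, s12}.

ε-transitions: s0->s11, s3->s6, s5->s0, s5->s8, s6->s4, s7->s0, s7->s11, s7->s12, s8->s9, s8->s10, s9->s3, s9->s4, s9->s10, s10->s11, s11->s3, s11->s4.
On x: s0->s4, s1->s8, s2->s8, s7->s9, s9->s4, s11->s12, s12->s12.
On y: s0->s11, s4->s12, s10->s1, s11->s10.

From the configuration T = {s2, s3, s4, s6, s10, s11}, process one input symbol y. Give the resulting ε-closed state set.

s4 on y → {s12}.
s10 on y → {s1}.
s11 on y → {s10}.
No y-transition from s2, s3, s6.
Union after reading y: {s1, s10, s12}.
Now take the ε-closure:
From s10 via ε: add s11.
From s11 via ε: add s3, s4.
From s3 via ε: add s6.
No new states can be added; the closed set is {s1, s3, s4, s6, s10, s11, s12}.

{s1, s3, s4, s6, s10, s11, s12}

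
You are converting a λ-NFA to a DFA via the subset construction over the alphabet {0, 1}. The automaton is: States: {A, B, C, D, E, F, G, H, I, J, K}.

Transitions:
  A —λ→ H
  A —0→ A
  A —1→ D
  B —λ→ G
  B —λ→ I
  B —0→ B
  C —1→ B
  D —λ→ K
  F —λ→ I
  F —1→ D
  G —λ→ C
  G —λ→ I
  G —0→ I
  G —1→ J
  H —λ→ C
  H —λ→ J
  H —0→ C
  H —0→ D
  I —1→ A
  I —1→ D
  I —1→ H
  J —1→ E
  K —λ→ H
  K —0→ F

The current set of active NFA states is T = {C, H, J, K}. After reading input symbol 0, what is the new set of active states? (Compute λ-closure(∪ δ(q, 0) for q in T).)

H on 0 → {C, D}.
K on 0 → {F}.
No 0-transition from C, J.
Union after reading 0: {C, D, F}.
Now take the λ-closure:
From D via λ: add K.
From F via λ: add I.
From K via λ: add H.
From H via λ: add J.
No new states can be added; the closed set is {C, D, F, H, I, J, K}.

{C, D, F, H, I, J, K}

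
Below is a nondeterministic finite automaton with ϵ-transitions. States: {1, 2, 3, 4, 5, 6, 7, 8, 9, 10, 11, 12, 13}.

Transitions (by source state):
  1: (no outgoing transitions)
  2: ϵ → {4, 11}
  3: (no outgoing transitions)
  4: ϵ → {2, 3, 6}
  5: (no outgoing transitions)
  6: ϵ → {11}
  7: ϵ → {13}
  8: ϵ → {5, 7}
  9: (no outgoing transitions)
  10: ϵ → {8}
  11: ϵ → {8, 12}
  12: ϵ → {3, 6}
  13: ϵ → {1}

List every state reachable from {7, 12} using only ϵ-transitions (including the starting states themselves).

Start with {7, 12}.
From 7 via ϵ: add 13.
From 12 via ϵ: add 3, 6.
From 6 via ϵ: add 11.
From 13 via ϵ: add 1.
From 11 via ϵ: add 8.
From 8 via ϵ: add 5.
No new states can be added; the closed set is {1, 3, 5, 6, 7, 8, 11, 12, 13}.

{1, 3, 5, 6, 7, 8, 11, 12, 13}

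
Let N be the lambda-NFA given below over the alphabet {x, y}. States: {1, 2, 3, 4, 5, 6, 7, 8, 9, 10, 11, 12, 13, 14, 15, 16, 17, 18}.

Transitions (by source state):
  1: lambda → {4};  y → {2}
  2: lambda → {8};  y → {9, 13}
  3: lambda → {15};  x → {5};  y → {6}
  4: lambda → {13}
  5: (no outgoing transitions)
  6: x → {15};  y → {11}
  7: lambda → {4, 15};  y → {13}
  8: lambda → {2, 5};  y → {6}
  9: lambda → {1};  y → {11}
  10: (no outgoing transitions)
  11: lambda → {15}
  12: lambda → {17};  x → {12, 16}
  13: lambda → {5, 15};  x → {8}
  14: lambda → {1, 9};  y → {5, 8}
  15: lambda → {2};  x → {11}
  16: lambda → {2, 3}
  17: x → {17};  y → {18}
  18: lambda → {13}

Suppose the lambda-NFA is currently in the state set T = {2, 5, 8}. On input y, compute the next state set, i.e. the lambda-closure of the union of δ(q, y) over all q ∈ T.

2 on y → {9, 13}.
8 on y → {6}.
No y-transition from 5.
Union after reading y: {6, 9, 13}.
Now take the lambda-closure:
From 9 via lambda: add 1.
From 13 via lambda: add 5, 15.
From 1 via lambda: add 4.
From 15 via lambda: add 2.
From 2 via lambda: add 8.
No new states can be added; the closed set is {1, 2, 4, 5, 6, 8, 9, 13, 15}.

{1, 2, 4, 5, 6, 8, 9, 13, 15}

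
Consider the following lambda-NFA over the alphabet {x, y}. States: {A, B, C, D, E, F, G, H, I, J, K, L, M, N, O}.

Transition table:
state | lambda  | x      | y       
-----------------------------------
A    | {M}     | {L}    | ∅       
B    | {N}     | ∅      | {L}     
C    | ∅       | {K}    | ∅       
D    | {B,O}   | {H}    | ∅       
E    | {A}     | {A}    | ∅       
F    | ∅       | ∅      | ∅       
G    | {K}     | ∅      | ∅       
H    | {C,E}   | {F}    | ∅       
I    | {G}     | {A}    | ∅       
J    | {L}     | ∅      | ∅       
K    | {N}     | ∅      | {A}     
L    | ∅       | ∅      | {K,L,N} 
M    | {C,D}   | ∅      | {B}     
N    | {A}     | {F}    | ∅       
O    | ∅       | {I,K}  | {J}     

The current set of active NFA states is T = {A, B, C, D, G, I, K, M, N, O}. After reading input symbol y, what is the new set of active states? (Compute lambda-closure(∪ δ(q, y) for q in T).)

B on y → {L}.
K on y → {A}.
M on y → {B}.
O on y → {J}.
No y-transition from A, C, D, G, I, N.
Union after reading y: {A, B, J, L}.
Now take the lambda-closure:
From A via lambda: add M.
From B via lambda: add N.
From M via lambda: add C, D.
From D via lambda: add O.
No new states can be added; the closed set is {A, B, C, D, J, L, M, N, O}.

{A, B, C, D, J, L, M, N, O}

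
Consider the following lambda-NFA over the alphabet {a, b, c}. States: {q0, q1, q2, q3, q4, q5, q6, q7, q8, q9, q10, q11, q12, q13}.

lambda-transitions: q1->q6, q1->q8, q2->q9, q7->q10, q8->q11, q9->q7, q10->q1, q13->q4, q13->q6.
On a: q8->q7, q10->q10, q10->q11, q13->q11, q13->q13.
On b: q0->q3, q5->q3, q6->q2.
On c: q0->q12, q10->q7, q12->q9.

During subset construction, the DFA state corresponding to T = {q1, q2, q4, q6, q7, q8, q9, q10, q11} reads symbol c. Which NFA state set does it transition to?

{q1, q6, q7, q8, q10, q11}

q10 on c → {q7}.
No c-transition from q1, q2, q4, q6, q7, q8, q9, q11.
Union after reading c: {q7}.
Now take the lambda-closure:
From q7 via lambda: add q10.
From q10 via lambda: add q1.
From q1 via lambda: add q6, q8.
From q8 via lambda: add q11.
No new states can be added; the closed set is {q1, q6, q7, q8, q10, q11}.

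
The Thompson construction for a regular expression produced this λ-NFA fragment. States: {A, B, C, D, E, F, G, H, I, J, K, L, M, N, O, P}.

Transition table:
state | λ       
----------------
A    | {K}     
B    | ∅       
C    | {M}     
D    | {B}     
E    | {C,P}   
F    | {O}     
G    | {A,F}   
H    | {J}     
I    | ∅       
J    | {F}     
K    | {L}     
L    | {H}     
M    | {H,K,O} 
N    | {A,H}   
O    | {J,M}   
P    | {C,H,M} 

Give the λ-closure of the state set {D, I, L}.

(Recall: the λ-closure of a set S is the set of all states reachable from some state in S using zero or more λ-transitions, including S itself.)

{B, D, F, H, I, J, K, L, M, O}

Start with {D, I, L}.
From D via λ: add B.
From L via λ: add H.
From H via λ: add J.
From J via λ: add F.
From F via λ: add O.
From O via λ: add M.
From M via λ: add K.
No new states can be added; the closed set is {B, D, F, H, I, J, K, L, M, O}.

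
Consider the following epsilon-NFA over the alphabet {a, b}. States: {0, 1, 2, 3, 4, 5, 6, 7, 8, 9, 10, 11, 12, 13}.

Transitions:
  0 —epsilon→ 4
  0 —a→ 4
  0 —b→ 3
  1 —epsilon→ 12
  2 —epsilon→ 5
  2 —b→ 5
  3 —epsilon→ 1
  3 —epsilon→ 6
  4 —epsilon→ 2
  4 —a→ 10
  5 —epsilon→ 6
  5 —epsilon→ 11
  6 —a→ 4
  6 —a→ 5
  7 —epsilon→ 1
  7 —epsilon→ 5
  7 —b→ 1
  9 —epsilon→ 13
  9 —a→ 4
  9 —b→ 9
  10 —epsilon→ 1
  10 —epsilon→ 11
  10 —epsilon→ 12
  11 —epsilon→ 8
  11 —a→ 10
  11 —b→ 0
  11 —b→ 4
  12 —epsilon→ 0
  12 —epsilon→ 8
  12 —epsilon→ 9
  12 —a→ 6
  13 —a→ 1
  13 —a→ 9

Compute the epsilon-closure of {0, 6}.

Start with {0, 6}.
From 0 via epsilon: add 4.
From 4 via epsilon: add 2.
From 2 via epsilon: add 5.
From 5 via epsilon: add 11.
From 11 via epsilon: add 8.
No new states can be added; the closed set is {0, 2, 4, 5, 6, 8, 11}.

{0, 2, 4, 5, 6, 8, 11}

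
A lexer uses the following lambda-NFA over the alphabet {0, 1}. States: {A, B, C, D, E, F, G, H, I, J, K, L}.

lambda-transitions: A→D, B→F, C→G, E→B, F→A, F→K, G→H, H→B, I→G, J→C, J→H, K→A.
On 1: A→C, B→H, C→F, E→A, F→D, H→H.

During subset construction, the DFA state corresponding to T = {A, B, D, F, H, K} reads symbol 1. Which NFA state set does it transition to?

A on 1 → {C}.
B on 1 → {H}.
F on 1 → {D}.
H on 1 → {H}.
No 1-transition from D, K.
Union after reading 1: {C, D, H}.
Now take the lambda-closure:
From C via lambda: add G.
From H via lambda: add B.
From B via lambda: add F.
From F via lambda: add A, K.
No new states can be added; the closed set is {A, B, C, D, F, G, H, K}.

{A, B, C, D, F, G, H, K}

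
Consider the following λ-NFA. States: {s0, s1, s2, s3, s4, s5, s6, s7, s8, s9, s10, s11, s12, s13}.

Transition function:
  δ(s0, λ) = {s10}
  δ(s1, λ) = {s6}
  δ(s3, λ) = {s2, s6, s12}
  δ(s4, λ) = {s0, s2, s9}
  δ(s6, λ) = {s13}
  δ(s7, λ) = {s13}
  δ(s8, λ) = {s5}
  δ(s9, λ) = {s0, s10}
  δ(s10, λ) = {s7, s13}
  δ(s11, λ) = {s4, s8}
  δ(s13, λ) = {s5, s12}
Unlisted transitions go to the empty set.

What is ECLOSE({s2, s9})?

{s0, s2, s5, s7, s9, s10, s12, s13}

Start with {s2, s9}.
From s9 via λ: add s0, s10.
From s10 via λ: add s7, s13.
From s13 via λ: add s5, s12.
No new states can be added; the closed set is {s0, s2, s5, s7, s9, s10, s12, s13}.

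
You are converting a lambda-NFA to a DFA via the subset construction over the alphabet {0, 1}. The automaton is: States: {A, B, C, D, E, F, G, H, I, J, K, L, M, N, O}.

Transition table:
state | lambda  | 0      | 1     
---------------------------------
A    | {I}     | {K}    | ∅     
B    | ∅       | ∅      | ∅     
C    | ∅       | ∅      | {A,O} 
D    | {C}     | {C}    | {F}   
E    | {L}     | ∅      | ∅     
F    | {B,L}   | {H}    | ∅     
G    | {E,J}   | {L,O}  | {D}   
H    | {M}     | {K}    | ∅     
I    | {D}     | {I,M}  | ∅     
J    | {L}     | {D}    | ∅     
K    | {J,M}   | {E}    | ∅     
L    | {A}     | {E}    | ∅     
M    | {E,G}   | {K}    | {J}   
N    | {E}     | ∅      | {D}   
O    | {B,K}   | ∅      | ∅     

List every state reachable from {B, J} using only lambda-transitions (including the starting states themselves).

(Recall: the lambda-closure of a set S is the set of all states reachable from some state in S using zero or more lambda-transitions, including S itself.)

{A, B, C, D, I, J, L}

Start with {B, J}.
From J via lambda: add L.
From L via lambda: add A.
From A via lambda: add I.
From I via lambda: add D.
From D via lambda: add C.
No new states can be added; the closed set is {A, B, C, D, I, J, L}.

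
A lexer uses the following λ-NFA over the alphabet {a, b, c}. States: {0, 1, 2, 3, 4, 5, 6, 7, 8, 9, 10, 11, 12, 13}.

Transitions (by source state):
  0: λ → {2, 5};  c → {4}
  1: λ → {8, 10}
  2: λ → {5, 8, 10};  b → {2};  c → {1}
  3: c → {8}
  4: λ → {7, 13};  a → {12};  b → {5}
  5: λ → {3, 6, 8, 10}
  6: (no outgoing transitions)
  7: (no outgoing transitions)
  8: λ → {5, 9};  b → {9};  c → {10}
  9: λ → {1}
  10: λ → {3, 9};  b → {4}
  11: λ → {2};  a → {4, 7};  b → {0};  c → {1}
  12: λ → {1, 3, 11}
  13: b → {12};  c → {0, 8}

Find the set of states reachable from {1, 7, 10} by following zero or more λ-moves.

Start with {1, 7, 10}.
From 1 via λ: add 8.
From 10 via λ: add 3, 9.
From 8 via λ: add 5.
From 5 via λ: add 6.
No new states can be added; the closed set is {1, 3, 5, 6, 7, 8, 9, 10}.

{1, 3, 5, 6, 7, 8, 9, 10}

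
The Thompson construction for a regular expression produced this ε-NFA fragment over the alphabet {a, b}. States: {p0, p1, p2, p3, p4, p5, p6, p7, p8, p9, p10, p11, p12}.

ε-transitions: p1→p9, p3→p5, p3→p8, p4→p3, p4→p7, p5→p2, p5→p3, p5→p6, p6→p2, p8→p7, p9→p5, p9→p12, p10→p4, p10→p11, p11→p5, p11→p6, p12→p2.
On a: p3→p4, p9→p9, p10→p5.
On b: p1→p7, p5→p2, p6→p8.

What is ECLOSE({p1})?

Start with {p1}.
From p1 via ε: add p9.
From p9 via ε: add p5, p12.
From p5 via ε: add p2, p3, p6.
From p3 via ε: add p8.
From p8 via ε: add p7.
No new states can be added; the closed set is {p1, p2, p3, p5, p6, p7, p8, p9, p12}.

{p1, p2, p3, p5, p6, p7, p8, p9, p12}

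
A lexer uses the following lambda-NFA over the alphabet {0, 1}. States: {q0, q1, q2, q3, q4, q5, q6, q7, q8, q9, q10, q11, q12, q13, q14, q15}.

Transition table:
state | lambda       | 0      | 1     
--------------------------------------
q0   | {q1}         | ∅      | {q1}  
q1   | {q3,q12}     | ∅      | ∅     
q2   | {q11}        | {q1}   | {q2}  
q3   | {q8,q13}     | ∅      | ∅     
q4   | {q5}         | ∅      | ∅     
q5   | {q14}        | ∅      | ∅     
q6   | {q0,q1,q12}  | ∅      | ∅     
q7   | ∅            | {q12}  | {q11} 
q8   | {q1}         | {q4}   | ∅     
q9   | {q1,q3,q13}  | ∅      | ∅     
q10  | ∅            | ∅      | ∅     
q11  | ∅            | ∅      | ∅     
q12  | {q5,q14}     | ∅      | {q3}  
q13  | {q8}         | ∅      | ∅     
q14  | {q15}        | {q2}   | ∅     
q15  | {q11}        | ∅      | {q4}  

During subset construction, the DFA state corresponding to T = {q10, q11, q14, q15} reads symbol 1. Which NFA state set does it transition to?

q15 on 1 → {q4}.
No 1-transition from q10, q11, q14.
Union after reading 1: {q4}.
Now take the lambda-closure:
From q4 via lambda: add q5.
From q5 via lambda: add q14.
From q14 via lambda: add q15.
From q15 via lambda: add q11.
No new states can be added; the closed set is {q4, q5, q11, q14, q15}.

{q4, q5, q11, q14, q15}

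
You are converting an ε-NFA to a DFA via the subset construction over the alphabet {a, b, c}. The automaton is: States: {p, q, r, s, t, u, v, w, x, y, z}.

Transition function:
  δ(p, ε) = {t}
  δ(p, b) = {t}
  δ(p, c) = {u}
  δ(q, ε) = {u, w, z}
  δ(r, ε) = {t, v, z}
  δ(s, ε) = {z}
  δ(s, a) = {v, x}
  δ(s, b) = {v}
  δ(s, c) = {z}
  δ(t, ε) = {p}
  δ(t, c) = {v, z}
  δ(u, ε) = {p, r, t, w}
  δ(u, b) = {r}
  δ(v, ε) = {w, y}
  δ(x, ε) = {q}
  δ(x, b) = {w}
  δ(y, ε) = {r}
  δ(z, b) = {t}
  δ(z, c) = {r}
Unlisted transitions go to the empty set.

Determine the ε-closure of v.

Start with {v}.
From v via ε: add w, y.
From y via ε: add r.
From r via ε: add t, z.
From t via ε: add p.
No new states can be added; the closed set is {p, r, t, v, w, y, z}.

{p, r, t, v, w, y, z}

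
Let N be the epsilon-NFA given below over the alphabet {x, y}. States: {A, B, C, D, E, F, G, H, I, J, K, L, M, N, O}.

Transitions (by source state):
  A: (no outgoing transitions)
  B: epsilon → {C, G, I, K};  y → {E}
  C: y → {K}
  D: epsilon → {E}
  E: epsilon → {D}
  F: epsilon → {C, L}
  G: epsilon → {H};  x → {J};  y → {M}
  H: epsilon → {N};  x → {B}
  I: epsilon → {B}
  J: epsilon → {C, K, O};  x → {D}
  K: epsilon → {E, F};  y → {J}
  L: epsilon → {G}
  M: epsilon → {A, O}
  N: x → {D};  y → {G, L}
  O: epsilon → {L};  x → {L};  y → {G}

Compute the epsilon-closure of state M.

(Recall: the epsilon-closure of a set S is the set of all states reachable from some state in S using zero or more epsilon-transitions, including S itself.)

{A, G, H, L, M, N, O}

Start with {M}.
From M via epsilon: add A, O.
From O via epsilon: add L.
From L via epsilon: add G.
From G via epsilon: add H.
From H via epsilon: add N.
No new states can be added; the closed set is {A, G, H, L, M, N, O}.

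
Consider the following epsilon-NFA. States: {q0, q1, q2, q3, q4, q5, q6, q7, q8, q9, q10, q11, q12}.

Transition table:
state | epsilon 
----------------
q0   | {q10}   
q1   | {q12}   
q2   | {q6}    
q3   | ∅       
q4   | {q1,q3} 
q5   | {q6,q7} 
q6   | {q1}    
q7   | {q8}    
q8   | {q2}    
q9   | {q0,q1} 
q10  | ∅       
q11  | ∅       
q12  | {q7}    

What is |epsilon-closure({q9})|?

9

Start with {q9}.
From q9 via epsilon: add q0, q1.
From q0 via epsilon: add q10.
From q1 via epsilon: add q12.
From q12 via epsilon: add q7.
From q7 via epsilon: add q8.
From q8 via epsilon: add q2.
From q2 via epsilon: add q6.
epsilon-closure = {q0, q1, q2, q6, q7, q8, q9, q10, q12}, which has 9 states.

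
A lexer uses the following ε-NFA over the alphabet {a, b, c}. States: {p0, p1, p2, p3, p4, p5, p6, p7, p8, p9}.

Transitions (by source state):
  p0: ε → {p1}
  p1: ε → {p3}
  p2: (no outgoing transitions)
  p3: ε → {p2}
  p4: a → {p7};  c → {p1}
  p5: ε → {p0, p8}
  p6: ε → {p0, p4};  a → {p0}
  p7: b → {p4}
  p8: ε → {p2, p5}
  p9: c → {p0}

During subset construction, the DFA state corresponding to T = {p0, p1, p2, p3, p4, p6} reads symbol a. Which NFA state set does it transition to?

{p0, p1, p2, p3, p7}

p4 on a → {p7}.
p6 on a → {p0}.
No a-transition from p0, p1, p2, p3.
Union after reading a: {p0, p7}.
Now take the ε-closure:
From p0 via ε: add p1.
From p1 via ε: add p3.
From p3 via ε: add p2.
No new states can be added; the closed set is {p0, p1, p2, p3, p7}.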